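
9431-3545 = 5886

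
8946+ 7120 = 16066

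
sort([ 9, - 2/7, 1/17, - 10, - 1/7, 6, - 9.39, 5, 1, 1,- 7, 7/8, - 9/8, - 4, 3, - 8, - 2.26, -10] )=[ - 10, - 10,- 9.39,  -  8, - 7 , - 4, - 2.26, - 9/8, - 2/7, - 1/7, 1/17, 7/8, 1, 1, 3, 5, 6, 9 ] 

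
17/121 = 17/121 = 0.14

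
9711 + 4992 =14703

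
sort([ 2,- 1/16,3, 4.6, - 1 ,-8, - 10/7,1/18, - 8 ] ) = [ - 8, - 8, - 10/7, - 1,  -  1/16, 1/18, 2, 3,4.6 ] 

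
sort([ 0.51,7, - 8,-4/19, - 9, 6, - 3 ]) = [ - 9, - 8, - 3, - 4/19 , 0.51, 6,7]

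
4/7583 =4/7583  =  0.00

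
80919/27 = 2997 = 2997.00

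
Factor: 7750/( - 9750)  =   - 3^( - 1)*13^( - 1)*31^1= -31/39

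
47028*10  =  470280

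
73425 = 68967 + 4458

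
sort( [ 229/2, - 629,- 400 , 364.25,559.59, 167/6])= [ - 629, - 400,167/6,229/2,364.25, 559.59 ]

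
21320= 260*82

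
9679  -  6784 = 2895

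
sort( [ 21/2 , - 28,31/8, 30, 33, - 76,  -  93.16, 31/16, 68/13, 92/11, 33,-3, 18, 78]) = [ - 93.16, - 76 , - 28, - 3, 31/16, 31/8,68/13, 92/11, 21/2, 18,30,33,33, 78]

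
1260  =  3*420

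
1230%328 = 246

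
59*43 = 2537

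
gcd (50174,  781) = 1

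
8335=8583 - 248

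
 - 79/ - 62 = 79/62 = 1.27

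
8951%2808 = 527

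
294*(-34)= - 9996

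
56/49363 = 56/49363= 0.00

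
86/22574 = 43/11287 = 0.00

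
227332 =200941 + 26391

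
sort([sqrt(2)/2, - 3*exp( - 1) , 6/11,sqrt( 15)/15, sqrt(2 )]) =[  -  3*exp(-1),  sqrt( 15) /15,6/11, sqrt( 2) /2,sqrt( 2 )]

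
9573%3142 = 147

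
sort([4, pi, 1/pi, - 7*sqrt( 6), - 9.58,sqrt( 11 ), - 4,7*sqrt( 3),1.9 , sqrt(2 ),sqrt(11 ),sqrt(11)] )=[ - 7*sqrt(6), - 9.58, - 4,1/pi,sqrt(2),1.9,pi, sqrt( 11 ),sqrt(11),sqrt(11 ),4,7*sqrt(3) ] 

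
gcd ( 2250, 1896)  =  6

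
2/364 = 1/182=0.01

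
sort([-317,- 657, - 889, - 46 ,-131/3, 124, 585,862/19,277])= [  -  889, - 657,-317, - 46, - 131/3, 862/19, 124, 277,585 ] 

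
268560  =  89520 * 3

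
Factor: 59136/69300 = 64/75 = 2^6 * 3^( - 1)*5^( - 2)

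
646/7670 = 323/3835 = 0.08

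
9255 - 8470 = 785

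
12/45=4/15= 0.27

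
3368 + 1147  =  4515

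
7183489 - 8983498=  - 1800009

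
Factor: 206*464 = 2^5 * 29^1 * 103^1 = 95584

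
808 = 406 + 402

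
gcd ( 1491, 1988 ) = 497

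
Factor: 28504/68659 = 2^3*7^1*509^1*68659^( - 1)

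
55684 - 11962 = 43722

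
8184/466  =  17 + 131/233   =  17.56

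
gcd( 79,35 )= 1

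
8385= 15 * 559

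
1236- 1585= - 349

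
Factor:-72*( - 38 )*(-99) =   -  2^4  *3^4*11^1*19^1 = -270864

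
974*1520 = 1480480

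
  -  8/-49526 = 4/24763 = 0.00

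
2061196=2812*733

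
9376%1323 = 115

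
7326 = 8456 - 1130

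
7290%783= 243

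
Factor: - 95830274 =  - 2^1*47^1*1019471^1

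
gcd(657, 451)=1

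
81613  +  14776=96389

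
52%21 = 10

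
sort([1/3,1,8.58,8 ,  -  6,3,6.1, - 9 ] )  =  [ - 9,-6, 1/3,1,3,  6.1, 8,8.58]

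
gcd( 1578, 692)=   2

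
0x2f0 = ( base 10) 752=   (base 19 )21b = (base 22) 1C4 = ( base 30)P2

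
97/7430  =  97/7430 = 0.01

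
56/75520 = 7/9440= 0.00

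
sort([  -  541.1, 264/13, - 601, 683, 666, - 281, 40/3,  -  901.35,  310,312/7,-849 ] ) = [ - 901.35 , - 849, - 601, - 541.1, - 281, 40/3,264/13, 312/7, 310, 666, 683] 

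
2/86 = 1/43=0.02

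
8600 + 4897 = 13497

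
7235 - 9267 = - 2032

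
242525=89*2725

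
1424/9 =158+2/9 =158.22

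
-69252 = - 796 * 87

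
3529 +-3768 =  - 239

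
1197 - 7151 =-5954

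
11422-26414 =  -14992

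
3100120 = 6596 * 470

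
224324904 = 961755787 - 737430883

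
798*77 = 61446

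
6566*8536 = 56047376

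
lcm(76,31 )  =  2356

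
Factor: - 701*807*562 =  - 2^1*3^1*269^1*281^1*701^1= - 317927334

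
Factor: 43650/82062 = 5^2*47^( - 1 )= 25/47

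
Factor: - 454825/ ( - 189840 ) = 115/48= 2^( - 4 )*3^( - 1 )*5^1*23^1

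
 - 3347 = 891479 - 894826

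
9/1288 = 9/1288=0.01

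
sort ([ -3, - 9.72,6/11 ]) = [-9.72,  -  3 , 6/11 ]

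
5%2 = 1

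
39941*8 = 319528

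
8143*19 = 154717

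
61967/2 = 61967/2=30983.50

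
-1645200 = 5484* ( - 300 ) 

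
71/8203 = 71/8203   =  0.01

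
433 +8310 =8743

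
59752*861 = 51446472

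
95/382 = 95/382 = 0.25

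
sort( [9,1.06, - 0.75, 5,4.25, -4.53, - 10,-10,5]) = [ - 10,-10, - 4.53,  -  0.75,1.06,4.25,5,5,9 ] 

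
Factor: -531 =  - 3^2*59^1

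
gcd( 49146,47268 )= 6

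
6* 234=1404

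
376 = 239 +137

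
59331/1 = 59331 = 59331.00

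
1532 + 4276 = 5808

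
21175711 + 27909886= 49085597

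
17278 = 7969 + 9309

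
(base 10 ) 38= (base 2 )100110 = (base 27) 1b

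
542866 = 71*7646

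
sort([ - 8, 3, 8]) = [ - 8,3, 8]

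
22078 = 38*581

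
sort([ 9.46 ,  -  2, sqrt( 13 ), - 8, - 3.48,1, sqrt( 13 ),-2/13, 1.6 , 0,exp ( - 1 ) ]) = [ - 8, - 3.48, - 2, - 2/13,  0,exp( - 1),1, 1.6, sqrt(13 ) , sqrt( 13), 9.46]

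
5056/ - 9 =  - 5056/9 = - 561.78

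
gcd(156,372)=12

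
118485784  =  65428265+53057519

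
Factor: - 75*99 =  - 7425 =-  3^3*5^2*11^1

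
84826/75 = 1131 + 1/75=1131.01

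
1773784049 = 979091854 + 794692195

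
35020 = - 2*( - 17510 )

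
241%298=241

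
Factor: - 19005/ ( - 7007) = 3^1*5^1*7^( - 1) * 11^( - 1 )*13^( - 1)*181^1= 2715/1001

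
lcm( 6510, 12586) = 188790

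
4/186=2/93 = 0.02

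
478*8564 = 4093592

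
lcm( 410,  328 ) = 1640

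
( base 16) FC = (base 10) 252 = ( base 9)310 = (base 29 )8K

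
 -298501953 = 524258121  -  822760074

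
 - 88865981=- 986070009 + 897204028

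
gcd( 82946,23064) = 2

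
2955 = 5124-2169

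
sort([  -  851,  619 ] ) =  [ - 851,  619 ]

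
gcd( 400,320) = 80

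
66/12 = 5 + 1/2 = 5.50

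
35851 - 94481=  - 58630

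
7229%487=411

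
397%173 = 51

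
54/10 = 27/5= 5.40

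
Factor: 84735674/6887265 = 2^1*3^( - 1)*5^( - 1) *7^( - 1 )*11^( - 1) * 67^( - 1)*89^( - 1 )*42367837^1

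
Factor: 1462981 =13^1*19^1*5923^1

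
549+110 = 659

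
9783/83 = 9783/83 =117.87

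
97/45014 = 97/45014 = 0.00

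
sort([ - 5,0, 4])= [ - 5, 0,  4]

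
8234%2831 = 2572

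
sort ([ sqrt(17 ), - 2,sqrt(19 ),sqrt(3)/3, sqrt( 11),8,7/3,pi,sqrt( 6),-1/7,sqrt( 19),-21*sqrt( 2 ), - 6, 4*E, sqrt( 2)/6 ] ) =[-21*sqrt(2),-6, -2, - 1/7,sqrt(2)/6, sqrt (3 ) /3, 7/3,sqrt( 6 ), pi, sqrt(11),sqrt(17) , sqrt( 19),sqrt( 19),8,4*E]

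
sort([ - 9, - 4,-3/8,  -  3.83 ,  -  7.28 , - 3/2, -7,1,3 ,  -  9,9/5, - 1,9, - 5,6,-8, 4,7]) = [ - 9, - 9, - 8 , - 7.28, - 7, - 5, - 4, - 3.83, - 3/2, -1, - 3/8,1, 9/5, 3,4, 6,7 , 9 ]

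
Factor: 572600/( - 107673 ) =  - 2^3*3^( - 1) * 5^2*7^1*19^(- 1)*409^1 * 1889^( - 1) 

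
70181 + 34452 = 104633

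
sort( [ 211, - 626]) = [ - 626, 211]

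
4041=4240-199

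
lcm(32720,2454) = 98160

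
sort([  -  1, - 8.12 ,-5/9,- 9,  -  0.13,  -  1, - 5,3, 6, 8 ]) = [  -  9,  -  8.12,-5, - 1,-1, - 5/9, - 0.13, 3,6,8 ] 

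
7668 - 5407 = 2261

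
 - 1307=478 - 1785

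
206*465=95790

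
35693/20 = 1784+13/20 = 1784.65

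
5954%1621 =1091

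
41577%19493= 2591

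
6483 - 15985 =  - 9502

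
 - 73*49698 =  - 3627954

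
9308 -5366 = 3942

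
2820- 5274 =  - 2454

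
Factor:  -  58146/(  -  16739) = 2^1*3^1*11^1*19^( - 1) = 66/19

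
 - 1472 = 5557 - 7029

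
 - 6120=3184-9304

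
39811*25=995275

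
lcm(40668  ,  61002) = 122004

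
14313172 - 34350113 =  - 20036941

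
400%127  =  19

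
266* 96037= 25545842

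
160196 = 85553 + 74643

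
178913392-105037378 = 73876014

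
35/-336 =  - 5/48 = -0.10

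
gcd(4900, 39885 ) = 5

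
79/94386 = 79/94386 = 0.00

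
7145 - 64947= - 57802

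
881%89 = 80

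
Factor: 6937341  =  3^1* 47^1*49201^1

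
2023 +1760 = 3783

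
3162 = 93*34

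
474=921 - 447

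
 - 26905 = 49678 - 76583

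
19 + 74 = 93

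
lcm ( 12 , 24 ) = 24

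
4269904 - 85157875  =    -  80887971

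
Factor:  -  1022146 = -2^1*73^1*7001^1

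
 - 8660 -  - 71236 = 62576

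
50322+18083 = 68405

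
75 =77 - 2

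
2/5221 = 2/5221 = 0.00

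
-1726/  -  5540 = 863/2770  =  0.31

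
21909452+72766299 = 94675751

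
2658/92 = 28  +  41/46= 28.89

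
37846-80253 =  - 42407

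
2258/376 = 6 + 1/188=6.01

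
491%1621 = 491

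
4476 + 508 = 4984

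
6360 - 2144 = 4216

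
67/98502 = 67/98502= 0.00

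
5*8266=41330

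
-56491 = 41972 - 98463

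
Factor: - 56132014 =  - 2^1*28066007^1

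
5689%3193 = 2496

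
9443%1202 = 1029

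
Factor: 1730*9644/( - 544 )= - 2^( - 2 ) * 5^1*17^ ( - 1 )*173^1*2411^1 = - 2085515/68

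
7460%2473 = 41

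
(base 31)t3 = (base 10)902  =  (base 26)18i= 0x386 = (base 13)545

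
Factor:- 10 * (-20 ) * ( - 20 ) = -2^5*5^3  =  -4000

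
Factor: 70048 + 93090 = 163138 = 2^1*81569^1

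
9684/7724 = 2421/1931=1.25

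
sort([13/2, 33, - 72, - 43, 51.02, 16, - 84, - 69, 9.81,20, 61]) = [ - 84, - 72, - 69, - 43,  13/2, 9.81,16, 20,33, 51.02, 61] 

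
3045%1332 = 381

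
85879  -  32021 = 53858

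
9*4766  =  42894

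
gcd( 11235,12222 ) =21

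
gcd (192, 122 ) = 2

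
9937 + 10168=20105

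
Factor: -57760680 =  - 2^3*3^1 * 5^1*163^1*2953^1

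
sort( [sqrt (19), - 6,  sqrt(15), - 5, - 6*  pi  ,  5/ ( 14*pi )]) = [  -  6*pi,- 6,  -  5  ,  5/( 14*pi),sqrt(15),sqrt(19)] 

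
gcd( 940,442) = 2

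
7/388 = 7/388 = 0.02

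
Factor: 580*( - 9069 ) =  - 5260020= -  2^2*3^1* 5^1*29^1 * 3023^1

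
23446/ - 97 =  - 242 + 28/97= - 241.71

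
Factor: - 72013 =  - 23^1*31^1*101^1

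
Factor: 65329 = 11^1*5939^1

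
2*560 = 1120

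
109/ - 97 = - 109/97 = - 1.12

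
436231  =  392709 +43522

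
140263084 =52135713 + 88127371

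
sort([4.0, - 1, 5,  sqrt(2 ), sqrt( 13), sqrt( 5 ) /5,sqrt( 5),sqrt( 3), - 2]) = [ - 2,-1,sqrt( 5 ) /5, sqrt( 2 ),sqrt( 3),sqrt( 5 ), sqrt(13 ), 4.0, 5] 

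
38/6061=2/319 = 0.01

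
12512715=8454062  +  4058653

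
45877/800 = 45877/800 = 57.35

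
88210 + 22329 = 110539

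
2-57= - 55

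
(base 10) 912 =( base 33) rl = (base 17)32B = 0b1110010000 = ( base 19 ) 2a0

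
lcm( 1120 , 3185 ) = 101920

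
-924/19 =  - 924/19 = - 48.63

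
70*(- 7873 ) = -551110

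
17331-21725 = -4394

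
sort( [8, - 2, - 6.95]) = [ - 6.95, - 2, 8]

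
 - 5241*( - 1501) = 7866741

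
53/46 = 53/46=1.15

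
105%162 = 105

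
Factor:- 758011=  - 23^1*32957^1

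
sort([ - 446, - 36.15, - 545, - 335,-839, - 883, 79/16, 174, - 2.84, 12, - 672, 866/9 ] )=[ - 883 ,- 839, - 672, - 545, - 446, - 335, - 36.15, - 2.84,79/16, 12, 866/9, 174 ]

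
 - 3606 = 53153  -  56759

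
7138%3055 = 1028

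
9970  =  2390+7580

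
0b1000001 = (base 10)65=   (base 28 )29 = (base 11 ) 5A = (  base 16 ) 41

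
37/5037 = 37/5037 = 0.01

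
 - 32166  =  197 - 32363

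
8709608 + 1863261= 10572869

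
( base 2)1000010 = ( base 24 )2i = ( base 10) 66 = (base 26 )2e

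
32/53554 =16/26777 = 0.00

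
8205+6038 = 14243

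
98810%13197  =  6431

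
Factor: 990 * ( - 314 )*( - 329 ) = 2^2*3^2*5^1 * 7^1*11^1*47^1*157^1  =  102272940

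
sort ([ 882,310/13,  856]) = [ 310/13,856, 882]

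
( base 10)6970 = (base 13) 3232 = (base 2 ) 1101100111010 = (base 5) 210340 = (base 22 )E8I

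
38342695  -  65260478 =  -26917783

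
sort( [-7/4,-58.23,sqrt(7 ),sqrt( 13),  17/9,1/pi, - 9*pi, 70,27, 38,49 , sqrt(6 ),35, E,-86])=[-86 , -58.23, - 9*pi,  -  7/4,1/pi,17/9,sqrt(6 ) , sqrt( 7), E,sqrt(13), 27, 35,38,49,70]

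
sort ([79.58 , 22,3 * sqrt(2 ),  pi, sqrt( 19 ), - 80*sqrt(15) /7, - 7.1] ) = [-80 *sqrt( 15) /7, - 7.1,  pi,3*sqrt( 2) , sqrt ( 19), 22, 79.58]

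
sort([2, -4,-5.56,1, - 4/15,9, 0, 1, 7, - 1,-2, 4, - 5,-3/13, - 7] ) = [-7, - 5.56, - 5, - 4, - 2, - 1, - 4/15, - 3/13, 0,1, 1, 2,  4, 7, 9 ] 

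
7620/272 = 1905/68 = 28.01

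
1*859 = 859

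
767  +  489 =1256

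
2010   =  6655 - 4645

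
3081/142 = 3081/142 = 21.70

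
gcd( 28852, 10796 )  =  4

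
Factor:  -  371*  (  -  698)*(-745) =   -  192923710 = - 2^1*5^1 *7^1*53^1 * 149^1 * 349^1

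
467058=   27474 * 17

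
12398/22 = 6199/11 = 563.55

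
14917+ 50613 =65530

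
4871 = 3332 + 1539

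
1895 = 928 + 967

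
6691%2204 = 79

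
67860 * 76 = 5157360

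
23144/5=4628 + 4/5 = 4628.80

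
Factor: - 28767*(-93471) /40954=2^( - 1 )*3^2*7^1*43^1*223^1 * 4451^1 * 20477^ ( - 1 ) =2688880257/40954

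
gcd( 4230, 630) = 90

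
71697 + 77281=148978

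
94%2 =0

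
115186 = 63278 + 51908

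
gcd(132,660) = 132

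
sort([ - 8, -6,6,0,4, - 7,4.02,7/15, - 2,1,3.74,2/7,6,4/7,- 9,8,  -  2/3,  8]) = [-9 ,  -  8,  -  7, - 6,  -  2 , - 2/3,0,  2/7, 7/15, 4/7,1,3.74,4,  4.02,6 , 6,8, 8 ]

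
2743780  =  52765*52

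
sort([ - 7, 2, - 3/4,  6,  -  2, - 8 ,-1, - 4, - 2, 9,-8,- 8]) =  [ -8, - 8, - 8, - 7, - 4,-2 ,-2,-1,-3/4, 2  ,  6,  9 ] 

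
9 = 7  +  2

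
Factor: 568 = 2^3*71^1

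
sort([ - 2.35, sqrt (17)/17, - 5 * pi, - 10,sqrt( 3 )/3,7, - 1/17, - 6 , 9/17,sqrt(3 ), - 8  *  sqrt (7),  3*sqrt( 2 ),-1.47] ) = [ - 8 * sqrt(7), - 5 *pi, - 10, - 6, - 2.35, - 1.47, - 1/17,sqrt(17 )/17, 9/17,sqrt( 3 ) /3, sqrt( 3),3*sqrt( 2),7 ]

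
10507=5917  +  4590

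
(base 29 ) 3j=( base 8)152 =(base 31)3d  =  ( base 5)411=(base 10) 106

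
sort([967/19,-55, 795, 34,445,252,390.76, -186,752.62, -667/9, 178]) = [-186,-667/9,-55 , 34,967/19,178,252,390.76,445,752.62, 795]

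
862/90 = 431/45 = 9.58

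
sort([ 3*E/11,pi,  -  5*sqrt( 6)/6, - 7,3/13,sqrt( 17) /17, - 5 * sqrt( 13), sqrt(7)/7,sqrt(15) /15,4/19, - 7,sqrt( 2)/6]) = [- 5 *sqrt ( 13), - 7, - 7, - 5*sqrt( 6)/6, 4/19,  3/13,sqrt( 2 )/6 , sqrt( 17 )/17,sqrt( 15 ) /15,sqrt( 7 ) /7,  3*  E/11,pi ]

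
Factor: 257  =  257^1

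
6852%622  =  10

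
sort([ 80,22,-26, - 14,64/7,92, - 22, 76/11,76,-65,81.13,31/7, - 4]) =[ - 65, - 26, - 22, - 14, - 4,31/7,76/11,64/7, 22,76,80,81.13,92 ]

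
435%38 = 17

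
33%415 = 33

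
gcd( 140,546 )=14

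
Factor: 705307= 705307^1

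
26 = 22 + 4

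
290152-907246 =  - 617094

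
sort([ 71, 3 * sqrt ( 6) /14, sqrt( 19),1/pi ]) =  [1/pi,3*sqrt( 6) /14,sqrt (19), 71 ]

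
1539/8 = 192 + 3/8 = 192.38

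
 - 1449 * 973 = -1409877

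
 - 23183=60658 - 83841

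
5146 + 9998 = 15144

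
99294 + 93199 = 192493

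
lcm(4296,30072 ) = 30072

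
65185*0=0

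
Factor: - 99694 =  - 2^1*7^1 * 7121^1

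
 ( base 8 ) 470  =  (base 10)312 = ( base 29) AM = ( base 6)1240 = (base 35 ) 8W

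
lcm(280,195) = 10920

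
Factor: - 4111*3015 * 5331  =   - 3^3 * 5^1*67^1 * 1777^1*4111^1 = - 66075959115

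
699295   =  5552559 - 4853264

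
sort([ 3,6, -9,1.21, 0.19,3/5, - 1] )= [ - 9, - 1,  0.19, 3/5,1.21,3,6 ]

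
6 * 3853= 23118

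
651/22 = 651/22 = 29.59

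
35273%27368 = 7905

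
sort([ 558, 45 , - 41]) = [ - 41,45,  558]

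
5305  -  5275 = 30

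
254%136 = 118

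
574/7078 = 287/3539= 0.08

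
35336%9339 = 7319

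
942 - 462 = 480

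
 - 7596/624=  - 13+43/52 = - 12.17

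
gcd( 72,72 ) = 72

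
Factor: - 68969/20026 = - 2^(  -  1)*19^( - 1)*31^( - 1)*4057^1  =  -  4057/1178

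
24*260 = 6240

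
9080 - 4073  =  5007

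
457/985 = 457/985 = 0.46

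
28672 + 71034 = 99706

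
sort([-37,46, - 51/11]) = [ - 37, - 51/11,46 ] 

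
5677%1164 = 1021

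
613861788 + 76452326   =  690314114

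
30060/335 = 6012/67 = 89.73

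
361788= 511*708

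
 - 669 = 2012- 2681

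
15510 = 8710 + 6800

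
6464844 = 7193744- 728900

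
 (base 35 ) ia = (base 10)640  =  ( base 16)280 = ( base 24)12G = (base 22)172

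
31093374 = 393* 79118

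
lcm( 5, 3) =15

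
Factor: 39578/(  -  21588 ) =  - 11/6= - 2^(-1)*3^(- 1 )*11^1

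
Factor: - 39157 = -39157^1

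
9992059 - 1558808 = 8433251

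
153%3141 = 153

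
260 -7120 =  - 6860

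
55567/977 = 55567/977 = 56.88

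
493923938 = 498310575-4386637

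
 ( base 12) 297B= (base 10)4847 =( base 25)7IM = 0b1001011101111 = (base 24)89N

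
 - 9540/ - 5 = 1908/1  =  1908.00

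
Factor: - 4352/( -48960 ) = 2^2*3^( - 2 )*5^( - 1)= 4/45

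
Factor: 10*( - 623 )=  - 2^1*5^1 * 7^1*89^1 = - 6230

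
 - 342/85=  - 5+83/85 = -  4.02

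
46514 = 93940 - 47426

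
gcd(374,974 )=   2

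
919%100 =19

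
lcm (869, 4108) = 45188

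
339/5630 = 339/5630  =  0.06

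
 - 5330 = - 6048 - -718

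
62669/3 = 62669/3 = 20889.67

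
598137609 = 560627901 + 37509708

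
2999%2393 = 606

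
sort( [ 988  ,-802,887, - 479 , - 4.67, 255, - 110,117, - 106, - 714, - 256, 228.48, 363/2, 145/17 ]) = [-802, - 714 , - 479, - 256, - 110,-106, - 4.67, 145/17, 117, 363/2, 228.48,255, 887, 988 ]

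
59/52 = 1 + 7/52=1.13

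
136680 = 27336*5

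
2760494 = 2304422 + 456072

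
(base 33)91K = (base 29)bkn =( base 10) 9854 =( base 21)1175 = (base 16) 267E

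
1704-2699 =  - 995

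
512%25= 12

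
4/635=4/635 =0.01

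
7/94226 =7/94226 = 0.00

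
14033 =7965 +6068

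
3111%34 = 17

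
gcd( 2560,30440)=40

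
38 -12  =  26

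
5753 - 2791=2962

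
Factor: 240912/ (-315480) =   -  2^1 *3^1*5^ ( - 1 ) *7^1*11^( - 1 ) = - 42/55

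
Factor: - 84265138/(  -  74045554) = 42132569/37022777 = 11^( - 1 )*137^1*307537^1*3365707^( - 1)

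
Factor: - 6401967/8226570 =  - 193999/249290= - 2^(  -  1 )*5^ ( - 1 ) * 13^1*97^( - 1)*257^( - 1 )*14923^1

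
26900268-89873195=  - 62972927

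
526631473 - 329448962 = 197182511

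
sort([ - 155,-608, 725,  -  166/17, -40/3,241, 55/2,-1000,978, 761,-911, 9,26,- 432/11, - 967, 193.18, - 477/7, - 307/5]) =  [ - 1000,- 967,  -  911,-608, - 155 , - 477/7,  -  307/5,- 432/11 , - 40/3, - 166/17,9,26,55/2, 193.18, 241,725,761, 978 ] 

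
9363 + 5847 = 15210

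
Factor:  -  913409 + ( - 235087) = - 1148496  =  -2^4 * 3^1*71^1*337^1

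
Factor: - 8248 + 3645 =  - 4603 = -4603^1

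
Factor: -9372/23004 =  - 11/27 = - 3^( - 3)*11^1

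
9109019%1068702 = 559403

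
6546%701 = 237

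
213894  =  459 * 466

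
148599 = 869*171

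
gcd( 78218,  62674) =2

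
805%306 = 193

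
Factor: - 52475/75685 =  - 5^1*2099^1*15137^(-1) = - 10495/15137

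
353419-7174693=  - 6821274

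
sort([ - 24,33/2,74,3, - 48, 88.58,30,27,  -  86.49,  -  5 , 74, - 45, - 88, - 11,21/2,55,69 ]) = [ - 88, - 86.49,-48 ,-45, - 24,-11, - 5,3,21/2 , 33/2,  27,30, 55 , 69,74,74,88.58 ]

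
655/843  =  655/843 = 0.78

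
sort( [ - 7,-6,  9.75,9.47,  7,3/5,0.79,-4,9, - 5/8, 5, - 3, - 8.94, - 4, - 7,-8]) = [ - 8.94, - 8, - 7 , - 7, - 6,- 4, - 4, - 3, - 5/8,  3/5,0.79,5, 7,9,9.47,9.75]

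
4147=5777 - 1630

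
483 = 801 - 318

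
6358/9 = 6358/9 = 706.44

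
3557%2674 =883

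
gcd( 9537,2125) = 17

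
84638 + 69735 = 154373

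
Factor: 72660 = 2^2*3^1*5^1*7^1*173^1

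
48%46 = 2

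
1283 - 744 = 539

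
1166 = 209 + 957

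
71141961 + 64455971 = 135597932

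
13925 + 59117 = 73042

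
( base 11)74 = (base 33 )2f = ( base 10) 81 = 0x51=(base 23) 3c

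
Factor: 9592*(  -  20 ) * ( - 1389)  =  2^5 * 3^1*5^1*11^1*109^1 * 463^1 = 266465760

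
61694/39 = 1581 + 35/39 = 1581.90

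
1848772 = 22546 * 82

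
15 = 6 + 9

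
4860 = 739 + 4121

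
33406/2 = 16703 = 16703.00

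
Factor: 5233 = 5233^1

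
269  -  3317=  - 3048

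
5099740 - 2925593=2174147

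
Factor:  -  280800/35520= - 585/74  =  -2^( - 1)* 3^2 * 5^1*13^1* 37^( - 1)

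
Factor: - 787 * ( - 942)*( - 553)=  - 2^1*3^1*7^1*79^1*157^1*787^1 = - 409968762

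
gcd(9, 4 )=1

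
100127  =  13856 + 86271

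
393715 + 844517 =1238232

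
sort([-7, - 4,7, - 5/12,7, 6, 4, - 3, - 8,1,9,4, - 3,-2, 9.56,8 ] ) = [ - 8, - 7, - 4, - 3, - 3, - 2,  -  5/12,1, 4 , 4,6,7,7,8,9,  9.56]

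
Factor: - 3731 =- 7^1*13^1*41^1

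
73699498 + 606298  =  74305796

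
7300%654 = 106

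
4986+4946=9932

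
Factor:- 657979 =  - 7^1*93997^1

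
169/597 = 169/597= 0.28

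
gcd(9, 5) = 1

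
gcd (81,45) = 9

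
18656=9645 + 9011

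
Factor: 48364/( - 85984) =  -2^( - 3)*107^1 *113^1*2687^(-1) = - 12091/21496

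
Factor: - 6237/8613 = -3^1*7^1 * 29^(-1)  =  -21/29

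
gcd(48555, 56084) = 1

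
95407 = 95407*1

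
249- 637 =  - 388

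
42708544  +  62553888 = 105262432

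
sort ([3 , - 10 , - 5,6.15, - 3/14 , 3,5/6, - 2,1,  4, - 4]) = [  -  10, - 5, - 4 , - 2, - 3/14,  5/6,1, 3, 3,  4, 6.15]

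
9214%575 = 14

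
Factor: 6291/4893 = 3^2* 7^ ( - 1)= 9/7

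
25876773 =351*73723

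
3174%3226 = 3174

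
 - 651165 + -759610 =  - 1410775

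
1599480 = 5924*270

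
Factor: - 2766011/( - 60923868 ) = 2^( - 2)*3^( - 1)*41^(  -  1)*617^1*4483^1 * 123829^( - 1 ) 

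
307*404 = 124028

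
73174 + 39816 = 112990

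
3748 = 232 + 3516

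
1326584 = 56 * 23689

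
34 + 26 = 60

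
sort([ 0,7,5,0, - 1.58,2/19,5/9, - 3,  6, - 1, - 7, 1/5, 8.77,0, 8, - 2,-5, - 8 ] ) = [ - 8,-7,-5, - 3,-2,-1.58, - 1 , 0 , 0,0,2/19,1/5, 5/9,5,  6, 7,8,8.77]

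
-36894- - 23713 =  - 13181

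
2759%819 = 302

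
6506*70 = 455420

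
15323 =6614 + 8709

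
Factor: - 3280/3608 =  - 10/11 = -2^1*5^1*11^(-1 )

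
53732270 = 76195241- 22462971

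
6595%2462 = 1671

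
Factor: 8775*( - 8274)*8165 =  - 592814517750 = - 2^1*3^4*5^3*7^1*13^1* 23^1 * 71^1*197^1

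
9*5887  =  52983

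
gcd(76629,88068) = 123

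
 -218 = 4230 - 4448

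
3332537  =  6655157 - 3322620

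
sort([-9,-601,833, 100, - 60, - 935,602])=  [ - 935,-601,-60, -9,100,602,833 ] 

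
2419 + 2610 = 5029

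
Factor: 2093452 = 2^2*29^1 * 18047^1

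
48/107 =48/107 = 0.45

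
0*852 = 0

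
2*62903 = 125806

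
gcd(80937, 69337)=1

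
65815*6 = 394890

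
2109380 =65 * 32452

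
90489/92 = 983 +53/92 = 983.58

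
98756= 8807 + 89949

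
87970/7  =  12567 + 1/7=   12567.14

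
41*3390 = 138990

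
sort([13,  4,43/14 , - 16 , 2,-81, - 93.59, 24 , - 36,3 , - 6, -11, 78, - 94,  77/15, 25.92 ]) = [ - 94 , - 93.59,- 81, - 36, - 16 , - 11, -6,2,3, 43/14,4, 77/15,  13,  24,25.92,78]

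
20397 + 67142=87539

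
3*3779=11337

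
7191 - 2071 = 5120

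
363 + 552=915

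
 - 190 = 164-354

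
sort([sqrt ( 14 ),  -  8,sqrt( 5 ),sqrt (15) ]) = [ - 8, sqrt( 5 ),sqrt( 14), sqrt( 15)]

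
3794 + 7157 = 10951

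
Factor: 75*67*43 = 216075 = 3^1*5^2*43^1*67^1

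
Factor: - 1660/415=  -  2^2 = - 4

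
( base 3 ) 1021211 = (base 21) 22G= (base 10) 940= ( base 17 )345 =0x3AC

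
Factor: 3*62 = 2^1*3^1*31^1 = 186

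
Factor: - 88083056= -2^4*5505191^1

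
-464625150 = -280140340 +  -184484810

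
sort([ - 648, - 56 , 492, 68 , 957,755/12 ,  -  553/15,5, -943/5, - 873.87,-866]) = [- 873.87, - 866,  -  648,- 943/5, - 56, - 553/15, 5,755/12,68,492, 957]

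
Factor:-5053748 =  -2^2*7^1*180491^1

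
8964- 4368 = 4596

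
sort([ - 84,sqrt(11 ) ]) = [ - 84, sqrt(11)] 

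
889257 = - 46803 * ( - 19)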